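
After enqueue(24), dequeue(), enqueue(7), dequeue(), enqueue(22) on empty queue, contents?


enqueue(24) -> [24]
dequeue() returns 24 -> []
enqueue(7) -> [7]
dequeue() returns 7 -> []
enqueue(22) -> [22]
Final queue (front to back): [22]


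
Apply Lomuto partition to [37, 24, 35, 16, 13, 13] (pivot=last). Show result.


Elements <= 13 go left of pivot.
Result: [13, 13, 35, 16, 37, 24], pivot at index 1


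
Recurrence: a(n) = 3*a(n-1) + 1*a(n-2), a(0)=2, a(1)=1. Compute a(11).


Build bottom-up:
...a(9)=20824, a(10)=68777, a(11)=3*68777+1*20824=227155


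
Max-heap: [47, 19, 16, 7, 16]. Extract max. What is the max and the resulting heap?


Max = 47
Replace root with last, heapify down
Resulting heap: [19, 16, 16, 7]


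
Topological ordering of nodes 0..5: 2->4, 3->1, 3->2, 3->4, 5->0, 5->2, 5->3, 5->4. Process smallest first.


Kahn's algorithm, process smallest node first
Order: [5, 0, 3, 1, 2, 4]


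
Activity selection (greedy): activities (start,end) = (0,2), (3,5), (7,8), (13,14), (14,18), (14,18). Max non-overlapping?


Greedy: pick earliest-ending, then skip overlaps.
Selected (5 activities): [(0, 2), (3, 5), (7, 8), (13, 14), (14, 18)]


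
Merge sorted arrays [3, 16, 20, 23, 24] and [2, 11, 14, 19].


Compare heads, take smaller each step.
Merged: [2, 3, 11, 14, 16, 19, 20, 23, 24]


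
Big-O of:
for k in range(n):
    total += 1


Per nesting level: O(n) = O(n)
Complexity: O(n)


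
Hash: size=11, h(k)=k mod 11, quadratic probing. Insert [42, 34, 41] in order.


Insertions: 42->slot 9; 34->slot 1; 41->slot 8
Table: [None, 34, None, None, None, None, None, None, 41, 42, None]


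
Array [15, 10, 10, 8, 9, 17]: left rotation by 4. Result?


Left rotate by 4: [9, 17, 15, 10, 10, 8]


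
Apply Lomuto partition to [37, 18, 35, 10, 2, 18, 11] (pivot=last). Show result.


Elements <= 11 go left of pivot.
Result: [10, 2, 11, 37, 18, 18, 35], pivot at index 2


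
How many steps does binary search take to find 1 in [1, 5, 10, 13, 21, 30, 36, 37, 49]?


Search for 1:
[0,8] mid=4 arr[4]=21
[0,3] mid=1 arr[1]=5
[0,0] mid=0 arr[0]=1
Total: 3 comparisons


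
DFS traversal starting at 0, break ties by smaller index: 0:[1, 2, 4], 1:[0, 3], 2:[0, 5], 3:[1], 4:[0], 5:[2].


DFS stack-based: start with [0]
Visit order: [0, 1, 3, 2, 5, 4]


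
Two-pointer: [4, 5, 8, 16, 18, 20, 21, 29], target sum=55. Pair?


Two pointers: lo=0, hi=7
No pair sums to 55


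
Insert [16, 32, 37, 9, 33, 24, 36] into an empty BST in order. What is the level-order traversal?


Root = 16; build tree by BST insertion.
Level-Order traversal: [16, 9, 32, 24, 37, 33, 36]


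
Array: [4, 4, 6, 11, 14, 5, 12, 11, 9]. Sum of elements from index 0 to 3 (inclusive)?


Prefix sums: [0, 4, 8, 14, 25, 39, 44, 56, 67, 76]
Sum[0..3] = prefix[4] - prefix[0] = 25 - 0 = 25


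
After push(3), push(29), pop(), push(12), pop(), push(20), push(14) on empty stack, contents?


push(3) -> [3]
push(29) -> [3, 29]
pop() returns 29 -> [3]
push(12) -> [3, 12]
pop() returns 12 -> [3]
push(20) -> [3, 20]
push(14) -> [3, 20, 14]
Final stack (bottom to top): [3, 20, 14]


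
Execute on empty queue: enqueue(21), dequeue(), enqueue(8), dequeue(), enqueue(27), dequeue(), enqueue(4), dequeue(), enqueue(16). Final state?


enqueue(21) -> [21]
dequeue() returns 21 -> []
enqueue(8) -> [8]
dequeue() returns 8 -> []
enqueue(27) -> [27]
dequeue() returns 27 -> []
enqueue(4) -> [4]
dequeue() returns 4 -> []
enqueue(16) -> [16]
Final queue (front to back): [16]


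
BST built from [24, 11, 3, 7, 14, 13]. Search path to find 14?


BST root = 24
Search for 14: compare at each node
Path: [24, 11, 14]


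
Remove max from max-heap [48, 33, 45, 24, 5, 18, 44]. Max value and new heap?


Max = 48
Replace root with last, heapify down
Resulting heap: [45, 33, 44, 24, 5, 18]


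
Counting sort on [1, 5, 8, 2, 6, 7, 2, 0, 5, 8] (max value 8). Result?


Count array: [1, 1, 2, 0, 0, 2, 1, 1, 2]
Reconstruct: [0, 1, 2, 2, 5, 5, 6, 7, 8, 8]


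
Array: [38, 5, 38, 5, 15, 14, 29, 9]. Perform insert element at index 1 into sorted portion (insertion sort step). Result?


After one pass: [5, 38, 38, 5, 15, 14, 29, 9]


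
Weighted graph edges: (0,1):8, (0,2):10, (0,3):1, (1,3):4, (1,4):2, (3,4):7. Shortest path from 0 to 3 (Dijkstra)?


Dijkstra from 0:
Distances: {0: 0, 1: 5, 2: 10, 3: 1, 4: 7}
Shortest distance to 3 = 1, path = [0, 3]


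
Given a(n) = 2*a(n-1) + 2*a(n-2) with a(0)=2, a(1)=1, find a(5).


Build bottom-up:
...a(3)=14, a(4)=40, a(5)=2*40+2*14=108


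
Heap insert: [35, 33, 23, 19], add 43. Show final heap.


Append 43: [35, 33, 23, 19, 43]
Bubble up: swap idx 4(43) with idx 1(33); swap idx 1(43) with idx 0(35)
Result: [43, 35, 23, 19, 33]


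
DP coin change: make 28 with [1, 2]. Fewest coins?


dp[0]=0; dp[i]=1+min(dp[i-c] for c in coins)
...dp[23]=12, dp[24]=12, dp[25]=13, dp[26]=13, dp[27]=14, dp[28]=14
Minimum coins for 28 = 14


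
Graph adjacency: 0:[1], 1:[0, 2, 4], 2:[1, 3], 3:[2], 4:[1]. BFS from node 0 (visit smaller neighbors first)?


BFS queue: start with [0]
Visit order: [0, 1, 2, 4, 3]


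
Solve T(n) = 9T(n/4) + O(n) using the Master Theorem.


a=9, b=4, c=1. log_4(9)=1.585 > c=1. Case 1: O(n^log_b(a)) = O(n^1.585)
Complexity: O(n^1.585)


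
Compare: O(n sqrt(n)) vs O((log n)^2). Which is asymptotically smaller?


polylogarithmic grows slower than n^1.5
O((log n)^2) is asymptotically smaller; O(n sqrt(n)) grows faster


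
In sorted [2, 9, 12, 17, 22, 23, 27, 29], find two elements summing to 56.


Two pointers: lo=0, hi=7
Found pair: (27, 29) summing to 56


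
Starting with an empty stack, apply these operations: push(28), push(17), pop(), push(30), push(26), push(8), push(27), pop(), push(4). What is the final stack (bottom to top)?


push(28) -> [28]
push(17) -> [28, 17]
pop() returns 17 -> [28]
push(30) -> [28, 30]
push(26) -> [28, 30, 26]
push(8) -> [28, 30, 26, 8]
push(27) -> [28, 30, 26, 8, 27]
pop() returns 27 -> [28, 30, 26, 8]
push(4) -> [28, 30, 26, 8, 4]
Final stack (bottom to top): [28, 30, 26, 8, 4]


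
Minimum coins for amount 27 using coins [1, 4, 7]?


dp[0]=0; dp[i]=1+min(dp[i-c] for c in coins)
...dp[22]=4, dp[23]=5, dp[24]=6, dp[25]=4, dp[26]=5, dp[27]=6
Minimum coins for 27 = 6


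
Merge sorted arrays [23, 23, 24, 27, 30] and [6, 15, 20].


Compare heads, take smaller each step.
Merged: [6, 15, 20, 23, 23, 24, 27, 30]


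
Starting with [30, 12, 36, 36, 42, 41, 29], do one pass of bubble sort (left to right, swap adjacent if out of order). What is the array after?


After one pass: [12, 30, 36, 36, 41, 29, 42]


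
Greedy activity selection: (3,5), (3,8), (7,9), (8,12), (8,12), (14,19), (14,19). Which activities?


Greedy: pick earliest-ending, then skip overlaps.
Selected (3 activities): [(3, 5), (7, 9), (14, 19)]


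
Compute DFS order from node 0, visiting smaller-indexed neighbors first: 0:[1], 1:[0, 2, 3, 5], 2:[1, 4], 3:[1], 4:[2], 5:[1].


DFS stack-based: start with [0]
Visit order: [0, 1, 2, 4, 3, 5]


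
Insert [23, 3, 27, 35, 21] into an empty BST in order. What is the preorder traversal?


Root = 23; build tree by BST insertion.
Preorder traversal: [23, 3, 21, 27, 35]


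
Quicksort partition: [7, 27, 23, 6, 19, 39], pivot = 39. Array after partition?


Elements <= 39 go left of pivot.
Result: [7, 27, 23, 6, 19, 39], pivot at index 5


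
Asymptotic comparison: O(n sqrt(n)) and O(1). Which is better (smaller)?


constant grows slower than n^1.5
O(1) is asymptotically smaller; O(n sqrt(n)) grows faster


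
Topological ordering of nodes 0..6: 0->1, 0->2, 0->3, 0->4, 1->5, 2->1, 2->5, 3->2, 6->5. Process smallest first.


Kahn's algorithm, process smallest node first
Order: [0, 3, 2, 1, 4, 6, 5]


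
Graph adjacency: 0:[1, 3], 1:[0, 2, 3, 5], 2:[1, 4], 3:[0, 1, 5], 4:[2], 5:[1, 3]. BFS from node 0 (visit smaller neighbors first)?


BFS queue: start with [0]
Visit order: [0, 1, 3, 2, 5, 4]


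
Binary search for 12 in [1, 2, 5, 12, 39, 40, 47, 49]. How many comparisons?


Search for 12:
[0,7] mid=3 arr[3]=12
Total: 1 comparisons


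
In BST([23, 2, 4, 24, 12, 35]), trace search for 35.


BST root = 23
Search for 35: compare at each node
Path: [23, 24, 35]


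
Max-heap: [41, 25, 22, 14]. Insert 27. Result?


Append 27: [41, 25, 22, 14, 27]
Bubble up: swap idx 4(27) with idx 1(25)
Result: [41, 27, 22, 14, 25]


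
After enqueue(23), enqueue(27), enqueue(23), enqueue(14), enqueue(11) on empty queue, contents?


enqueue(23) -> [23]
enqueue(27) -> [23, 27]
enqueue(23) -> [23, 27, 23]
enqueue(14) -> [23, 27, 23, 14]
enqueue(11) -> [23, 27, 23, 14, 11]
Final queue (front to back): [23, 27, 23, 14, 11]


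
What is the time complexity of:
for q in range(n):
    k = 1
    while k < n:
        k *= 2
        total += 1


Per nesting level: O(n) * O(log n) = O(n log n)
Complexity: O(n log n)


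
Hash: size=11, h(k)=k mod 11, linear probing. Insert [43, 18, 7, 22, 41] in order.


Insertions: 43->slot 10; 18->slot 7; 7->slot 8; 22->slot 0; 41->slot 9
Table: [22, None, None, None, None, None, None, 18, 7, 41, 43]


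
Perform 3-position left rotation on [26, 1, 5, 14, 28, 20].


Left rotate by 3: [14, 28, 20, 26, 1, 5]


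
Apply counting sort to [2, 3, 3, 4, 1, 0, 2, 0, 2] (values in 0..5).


Count array: [2, 1, 3, 2, 1, 0]
Reconstruct: [0, 0, 1, 2, 2, 2, 3, 3, 4]


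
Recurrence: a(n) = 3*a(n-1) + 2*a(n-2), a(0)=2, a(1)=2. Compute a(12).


Build bottom-up:
...a(10)=248746, a(11)=885922, a(12)=3*885922+2*248746=3155258


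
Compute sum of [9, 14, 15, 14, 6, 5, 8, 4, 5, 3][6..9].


Prefix sums: [0, 9, 23, 38, 52, 58, 63, 71, 75, 80, 83]
Sum[6..9] = prefix[10] - prefix[6] = 83 - 63 = 20


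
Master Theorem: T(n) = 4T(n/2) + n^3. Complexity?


a=4, b=2, c=3. log_2(4)=2 < c=3. Case 3: O(n^c) = O(n^3)
Complexity: O(n^3)


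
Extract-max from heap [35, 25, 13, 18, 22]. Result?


Max = 35
Replace root with last, heapify down
Resulting heap: [25, 22, 13, 18]


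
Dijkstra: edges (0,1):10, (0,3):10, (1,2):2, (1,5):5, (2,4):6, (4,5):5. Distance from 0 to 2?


Dijkstra from 0:
Distances: {0: 0, 1: 10, 2: 12, 3: 10, 4: 18, 5: 15}
Shortest distance to 2 = 12, path = [0, 1, 2]


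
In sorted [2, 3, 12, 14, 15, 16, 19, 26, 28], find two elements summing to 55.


Two pointers: lo=0, hi=8
No pair sums to 55


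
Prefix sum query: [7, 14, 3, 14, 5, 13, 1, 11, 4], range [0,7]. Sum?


Prefix sums: [0, 7, 21, 24, 38, 43, 56, 57, 68, 72]
Sum[0..7] = prefix[8] - prefix[0] = 68 - 0 = 68


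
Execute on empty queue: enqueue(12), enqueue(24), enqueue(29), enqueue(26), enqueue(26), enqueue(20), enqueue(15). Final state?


enqueue(12) -> [12]
enqueue(24) -> [12, 24]
enqueue(29) -> [12, 24, 29]
enqueue(26) -> [12, 24, 29, 26]
enqueue(26) -> [12, 24, 29, 26, 26]
enqueue(20) -> [12, 24, 29, 26, 26, 20]
enqueue(15) -> [12, 24, 29, 26, 26, 20, 15]
Final queue (front to back): [12, 24, 29, 26, 26, 20, 15]


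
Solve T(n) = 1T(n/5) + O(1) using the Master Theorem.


a=1, b=5, c=0. log_5(1)=0 = c=0. Case 2: O(n^c log n) = O(log n)
Complexity: O(log n)


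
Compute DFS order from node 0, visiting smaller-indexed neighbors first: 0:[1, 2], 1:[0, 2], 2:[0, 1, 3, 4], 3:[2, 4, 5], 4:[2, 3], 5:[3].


DFS stack-based: start with [0]
Visit order: [0, 1, 2, 3, 4, 5]


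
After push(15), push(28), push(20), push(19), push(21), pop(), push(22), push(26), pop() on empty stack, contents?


push(15) -> [15]
push(28) -> [15, 28]
push(20) -> [15, 28, 20]
push(19) -> [15, 28, 20, 19]
push(21) -> [15, 28, 20, 19, 21]
pop() returns 21 -> [15, 28, 20, 19]
push(22) -> [15, 28, 20, 19, 22]
push(26) -> [15, 28, 20, 19, 22, 26]
pop() returns 26 -> [15, 28, 20, 19, 22]
Final stack (bottom to top): [15, 28, 20, 19, 22]


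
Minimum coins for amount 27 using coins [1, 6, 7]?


dp[0]=0; dp[i]=1+min(dp[i-c] for c in coins)
...dp[22]=4, dp[23]=5, dp[24]=4, dp[25]=4, dp[26]=4, dp[27]=4
Minimum coins for 27 = 4


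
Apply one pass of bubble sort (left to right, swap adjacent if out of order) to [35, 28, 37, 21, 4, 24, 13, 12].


After one pass: [28, 35, 21, 4, 24, 13, 12, 37]


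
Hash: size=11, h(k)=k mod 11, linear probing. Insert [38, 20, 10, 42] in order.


Insertions: 38->slot 5; 20->slot 9; 10->slot 10; 42->slot 0
Table: [42, None, None, None, None, 38, None, None, None, 20, 10]


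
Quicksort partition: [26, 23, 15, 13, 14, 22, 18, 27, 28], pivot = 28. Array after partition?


Elements <= 28 go left of pivot.
Result: [26, 23, 15, 13, 14, 22, 18, 27, 28], pivot at index 8


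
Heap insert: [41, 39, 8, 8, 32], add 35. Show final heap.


Append 35: [41, 39, 8, 8, 32, 35]
Bubble up: swap idx 5(35) with idx 2(8)
Result: [41, 39, 35, 8, 32, 8]


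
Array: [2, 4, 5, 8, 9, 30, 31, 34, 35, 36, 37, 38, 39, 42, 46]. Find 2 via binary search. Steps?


Search for 2:
[0,14] mid=7 arr[7]=34
[0,6] mid=3 arr[3]=8
[0,2] mid=1 arr[1]=4
[0,0] mid=0 arr[0]=2
Total: 4 comparisons


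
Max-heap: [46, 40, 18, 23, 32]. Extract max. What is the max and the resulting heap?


Max = 46
Replace root with last, heapify down
Resulting heap: [40, 32, 18, 23]


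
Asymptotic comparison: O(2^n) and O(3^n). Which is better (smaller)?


exponential grows slower than exponential (base 3)
O(2^n) is asymptotically smaller; O(3^n) grows faster


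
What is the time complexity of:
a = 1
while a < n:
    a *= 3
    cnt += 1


Per nesting level: O(log n) = O(log n)
Complexity: O(log n)


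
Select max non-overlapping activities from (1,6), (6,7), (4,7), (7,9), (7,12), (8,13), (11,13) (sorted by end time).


Greedy: pick earliest-ending, then skip overlaps.
Selected (4 activities): [(1, 6), (6, 7), (7, 9), (11, 13)]


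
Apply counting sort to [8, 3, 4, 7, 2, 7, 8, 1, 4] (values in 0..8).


Count array: [0, 1, 1, 1, 2, 0, 0, 2, 2]
Reconstruct: [1, 2, 3, 4, 4, 7, 7, 8, 8]


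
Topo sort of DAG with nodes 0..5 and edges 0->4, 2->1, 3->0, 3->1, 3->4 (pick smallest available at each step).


Kahn's algorithm, process smallest node first
Order: [2, 3, 0, 1, 4, 5]


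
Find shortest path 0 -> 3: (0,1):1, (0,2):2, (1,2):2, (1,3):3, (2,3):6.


Dijkstra from 0:
Distances: {0: 0, 1: 1, 2: 2, 3: 4}
Shortest distance to 3 = 4, path = [0, 1, 3]


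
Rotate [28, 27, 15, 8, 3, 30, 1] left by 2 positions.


Left rotate by 2: [15, 8, 3, 30, 1, 28, 27]


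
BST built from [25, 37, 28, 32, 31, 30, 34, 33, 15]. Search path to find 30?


BST root = 25
Search for 30: compare at each node
Path: [25, 37, 28, 32, 31, 30]


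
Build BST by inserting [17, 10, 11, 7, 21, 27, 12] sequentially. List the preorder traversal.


Root = 17; build tree by BST insertion.
Preorder traversal: [17, 10, 7, 11, 12, 21, 27]


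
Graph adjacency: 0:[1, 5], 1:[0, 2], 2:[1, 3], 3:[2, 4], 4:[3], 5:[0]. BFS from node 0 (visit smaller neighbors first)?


BFS queue: start with [0]
Visit order: [0, 1, 5, 2, 3, 4]


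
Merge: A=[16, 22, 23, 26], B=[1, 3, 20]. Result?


Compare heads, take smaller each step.
Merged: [1, 3, 16, 20, 22, 23, 26]


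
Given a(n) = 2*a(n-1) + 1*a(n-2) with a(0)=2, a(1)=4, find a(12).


Build bottom-up:
...a(10)=11482, a(11)=27720, a(12)=2*27720+1*11482=66922


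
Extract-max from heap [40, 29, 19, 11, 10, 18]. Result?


Max = 40
Replace root with last, heapify down
Resulting heap: [29, 18, 19, 11, 10]


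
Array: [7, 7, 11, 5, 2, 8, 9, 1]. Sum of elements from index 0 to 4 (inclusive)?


Prefix sums: [0, 7, 14, 25, 30, 32, 40, 49, 50]
Sum[0..4] = prefix[5] - prefix[0] = 32 - 0 = 32


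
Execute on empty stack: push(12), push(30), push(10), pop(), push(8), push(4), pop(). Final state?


push(12) -> [12]
push(30) -> [12, 30]
push(10) -> [12, 30, 10]
pop() returns 10 -> [12, 30]
push(8) -> [12, 30, 8]
push(4) -> [12, 30, 8, 4]
pop() returns 4 -> [12, 30, 8]
Final stack (bottom to top): [12, 30, 8]


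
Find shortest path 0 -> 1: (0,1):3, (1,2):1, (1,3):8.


Dijkstra from 0:
Distances: {0: 0, 1: 3, 2: 4, 3: 11}
Shortest distance to 1 = 3, path = [0, 1]


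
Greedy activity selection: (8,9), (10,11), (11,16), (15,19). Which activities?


Greedy: pick earliest-ending, then skip overlaps.
Selected (3 activities): [(8, 9), (10, 11), (11, 16)]


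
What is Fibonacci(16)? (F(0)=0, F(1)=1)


F(n)=F(n-1)+F(n-2)
...F(14)=377, F(15)=610, F(16)=987


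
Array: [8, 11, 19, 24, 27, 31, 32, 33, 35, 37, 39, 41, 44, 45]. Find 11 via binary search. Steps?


Search for 11:
[0,13] mid=6 arr[6]=32
[0,5] mid=2 arr[2]=19
[0,1] mid=0 arr[0]=8
[1,1] mid=1 arr[1]=11
Total: 4 comparisons


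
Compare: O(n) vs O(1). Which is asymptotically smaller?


constant grows slower than linear
O(1) is asymptotically smaller; O(n) grows faster


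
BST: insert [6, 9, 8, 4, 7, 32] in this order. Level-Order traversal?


Root = 6; build tree by BST insertion.
Level-Order traversal: [6, 4, 9, 8, 32, 7]


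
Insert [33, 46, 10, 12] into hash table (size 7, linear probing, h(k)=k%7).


Insertions: 33->slot 5; 46->slot 4; 10->slot 3; 12->slot 6
Table: [None, None, None, 10, 46, 33, 12]


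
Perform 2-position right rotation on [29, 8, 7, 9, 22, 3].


Right rotate by 2: [22, 3, 29, 8, 7, 9]


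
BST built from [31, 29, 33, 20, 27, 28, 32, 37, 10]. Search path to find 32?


BST root = 31
Search for 32: compare at each node
Path: [31, 33, 32]


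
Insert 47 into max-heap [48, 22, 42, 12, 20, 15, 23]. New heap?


Append 47: [48, 22, 42, 12, 20, 15, 23, 47]
Bubble up: swap idx 7(47) with idx 3(12); swap idx 3(47) with idx 1(22)
Result: [48, 47, 42, 22, 20, 15, 23, 12]


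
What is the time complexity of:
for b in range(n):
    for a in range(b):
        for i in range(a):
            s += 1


Per nesting level: O(n) * O(n) [triangular over b] * O(n) [triangular over a] = O(n^3)
Complexity: O(n^3)


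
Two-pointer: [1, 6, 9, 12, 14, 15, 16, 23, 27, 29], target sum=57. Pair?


Two pointers: lo=0, hi=9
No pair sums to 57


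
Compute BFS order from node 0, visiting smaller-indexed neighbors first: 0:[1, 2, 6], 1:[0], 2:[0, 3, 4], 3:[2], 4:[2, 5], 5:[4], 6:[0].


BFS queue: start with [0]
Visit order: [0, 1, 2, 6, 3, 4, 5]


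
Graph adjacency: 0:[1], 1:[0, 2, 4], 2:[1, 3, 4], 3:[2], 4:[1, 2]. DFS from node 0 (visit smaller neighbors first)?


DFS stack-based: start with [0]
Visit order: [0, 1, 2, 3, 4]


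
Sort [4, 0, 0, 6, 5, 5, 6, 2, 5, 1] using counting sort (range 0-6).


Count array: [2, 1, 1, 0, 1, 3, 2]
Reconstruct: [0, 0, 1, 2, 4, 5, 5, 5, 6, 6]


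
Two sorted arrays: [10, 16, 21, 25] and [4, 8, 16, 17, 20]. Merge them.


Compare heads, take smaller each step.
Merged: [4, 8, 10, 16, 16, 17, 20, 21, 25]


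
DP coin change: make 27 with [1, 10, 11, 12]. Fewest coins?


dp[0]=0; dp[i]=1+min(dp[i-c] for c in coins)
...dp[22]=2, dp[23]=2, dp[24]=2, dp[25]=3, dp[26]=4, dp[27]=5
Minimum coins for 27 = 5


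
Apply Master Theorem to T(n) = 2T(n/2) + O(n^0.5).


a=2, b=2, c=0.5. log_2(2)=1 > c=0.5. Case 1: O(n^log_b(a)) = O(n)
Complexity: O(n)


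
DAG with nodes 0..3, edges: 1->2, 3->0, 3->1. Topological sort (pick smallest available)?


Kahn's algorithm, process smallest node first
Order: [3, 0, 1, 2]


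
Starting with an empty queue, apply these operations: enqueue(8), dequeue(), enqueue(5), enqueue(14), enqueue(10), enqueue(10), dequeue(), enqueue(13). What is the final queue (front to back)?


enqueue(8) -> [8]
dequeue() returns 8 -> []
enqueue(5) -> [5]
enqueue(14) -> [5, 14]
enqueue(10) -> [5, 14, 10]
enqueue(10) -> [5, 14, 10, 10]
dequeue() returns 5 -> [14, 10, 10]
enqueue(13) -> [14, 10, 10, 13]
Final queue (front to back): [14, 10, 10, 13]


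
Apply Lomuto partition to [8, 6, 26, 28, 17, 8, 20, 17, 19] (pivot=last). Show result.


Elements <= 19 go left of pivot.
Result: [8, 6, 17, 8, 17, 19, 20, 26, 28], pivot at index 5


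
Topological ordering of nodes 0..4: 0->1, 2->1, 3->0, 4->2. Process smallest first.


Kahn's algorithm, process smallest node first
Order: [3, 0, 4, 2, 1]


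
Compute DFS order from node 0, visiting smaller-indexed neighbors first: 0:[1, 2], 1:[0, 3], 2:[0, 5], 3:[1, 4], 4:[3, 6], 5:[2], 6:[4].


DFS stack-based: start with [0]
Visit order: [0, 1, 3, 4, 6, 2, 5]


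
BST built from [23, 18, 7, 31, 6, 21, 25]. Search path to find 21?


BST root = 23
Search for 21: compare at each node
Path: [23, 18, 21]


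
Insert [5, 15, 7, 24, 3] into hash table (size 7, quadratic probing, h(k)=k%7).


Insertions: 5->slot 5; 15->slot 1; 7->slot 0; 24->slot 3; 3->slot 4
Table: [7, 15, None, 24, 3, 5, None]


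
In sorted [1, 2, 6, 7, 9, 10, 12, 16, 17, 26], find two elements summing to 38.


Two pointers: lo=0, hi=9
Found pair: (12, 26) summing to 38


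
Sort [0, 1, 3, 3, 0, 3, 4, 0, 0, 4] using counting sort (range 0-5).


Count array: [4, 1, 0, 3, 2, 0]
Reconstruct: [0, 0, 0, 0, 1, 3, 3, 3, 4, 4]


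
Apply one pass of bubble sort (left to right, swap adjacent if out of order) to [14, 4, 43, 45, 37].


After one pass: [4, 14, 43, 37, 45]


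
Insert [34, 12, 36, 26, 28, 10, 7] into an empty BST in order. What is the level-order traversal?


Root = 34; build tree by BST insertion.
Level-Order traversal: [34, 12, 36, 10, 26, 7, 28]


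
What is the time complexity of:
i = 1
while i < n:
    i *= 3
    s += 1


Per nesting level: O(log n) = O(log n)
Complexity: O(log n)


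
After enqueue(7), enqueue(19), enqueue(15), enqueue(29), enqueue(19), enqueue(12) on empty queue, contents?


enqueue(7) -> [7]
enqueue(19) -> [7, 19]
enqueue(15) -> [7, 19, 15]
enqueue(29) -> [7, 19, 15, 29]
enqueue(19) -> [7, 19, 15, 29, 19]
enqueue(12) -> [7, 19, 15, 29, 19, 12]
Final queue (front to back): [7, 19, 15, 29, 19, 12]


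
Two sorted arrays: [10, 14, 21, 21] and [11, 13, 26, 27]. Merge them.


Compare heads, take smaller each step.
Merged: [10, 11, 13, 14, 21, 21, 26, 27]


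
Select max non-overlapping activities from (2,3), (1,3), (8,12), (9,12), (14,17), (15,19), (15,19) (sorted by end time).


Greedy: pick earliest-ending, then skip overlaps.
Selected (3 activities): [(2, 3), (8, 12), (14, 17)]


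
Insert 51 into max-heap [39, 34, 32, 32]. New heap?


Append 51: [39, 34, 32, 32, 51]
Bubble up: swap idx 4(51) with idx 1(34); swap idx 1(51) with idx 0(39)
Result: [51, 39, 32, 32, 34]


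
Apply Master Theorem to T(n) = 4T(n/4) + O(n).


a=4, b=4, c=1. log_4(4)=1 = c=1. Case 2: O(n^c log n) = O(n log n)
Complexity: O(n log n)


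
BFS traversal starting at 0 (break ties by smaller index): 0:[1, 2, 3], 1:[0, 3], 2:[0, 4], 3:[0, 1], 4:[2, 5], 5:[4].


BFS queue: start with [0]
Visit order: [0, 1, 2, 3, 4, 5]


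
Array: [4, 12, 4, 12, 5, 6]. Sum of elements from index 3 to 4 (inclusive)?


Prefix sums: [0, 4, 16, 20, 32, 37, 43]
Sum[3..4] = prefix[5] - prefix[3] = 37 - 20 = 17


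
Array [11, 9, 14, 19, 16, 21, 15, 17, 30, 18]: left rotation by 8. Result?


Left rotate by 8: [30, 18, 11, 9, 14, 19, 16, 21, 15, 17]


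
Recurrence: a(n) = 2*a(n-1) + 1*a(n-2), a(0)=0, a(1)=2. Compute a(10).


Build bottom-up:
...a(8)=816, a(9)=1970, a(10)=2*1970+1*816=4756


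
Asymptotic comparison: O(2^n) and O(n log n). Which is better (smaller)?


linearithmic grows slower than exponential
O(n log n) is asymptotically smaller; O(2^n) grows faster


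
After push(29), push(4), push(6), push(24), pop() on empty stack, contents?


push(29) -> [29]
push(4) -> [29, 4]
push(6) -> [29, 4, 6]
push(24) -> [29, 4, 6, 24]
pop() returns 24 -> [29, 4, 6]
Final stack (bottom to top): [29, 4, 6]


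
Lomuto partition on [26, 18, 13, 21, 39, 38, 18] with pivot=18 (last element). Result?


Elements <= 18 go left of pivot.
Result: [18, 13, 18, 21, 39, 38, 26], pivot at index 2


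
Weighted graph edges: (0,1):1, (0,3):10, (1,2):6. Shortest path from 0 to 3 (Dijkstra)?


Dijkstra from 0:
Distances: {0: 0, 1: 1, 2: 7, 3: 10}
Shortest distance to 3 = 10, path = [0, 3]


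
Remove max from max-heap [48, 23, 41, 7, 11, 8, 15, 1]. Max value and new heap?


Max = 48
Replace root with last, heapify down
Resulting heap: [41, 23, 15, 7, 11, 8, 1]


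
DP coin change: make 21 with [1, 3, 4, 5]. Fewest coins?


dp[0]=0; dp[i]=1+min(dp[i-c] for c in coins)
...dp[16]=4, dp[17]=4, dp[18]=4, dp[19]=4, dp[20]=4, dp[21]=5
Minimum coins for 21 = 5


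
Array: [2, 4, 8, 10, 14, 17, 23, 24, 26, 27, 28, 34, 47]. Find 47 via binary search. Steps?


Search for 47:
[0,12] mid=6 arr[6]=23
[7,12] mid=9 arr[9]=27
[10,12] mid=11 arr[11]=34
[12,12] mid=12 arr[12]=47
Total: 4 comparisons


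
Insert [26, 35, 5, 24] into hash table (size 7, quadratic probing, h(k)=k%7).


Insertions: 26->slot 5; 35->slot 0; 5->slot 6; 24->slot 3
Table: [35, None, None, 24, None, 26, 5]


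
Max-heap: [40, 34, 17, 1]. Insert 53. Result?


Append 53: [40, 34, 17, 1, 53]
Bubble up: swap idx 4(53) with idx 1(34); swap idx 1(53) with idx 0(40)
Result: [53, 40, 17, 1, 34]


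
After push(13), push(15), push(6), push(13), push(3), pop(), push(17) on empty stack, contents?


push(13) -> [13]
push(15) -> [13, 15]
push(6) -> [13, 15, 6]
push(13) -> [13, 15, 6, 13]
push(3) -> [13, 15, 6, 13, 3]
pop() returns 3 -> [13, 15, 6, 13]
push(17) -> [13, 15, 6, 13, 17]
Final stack (bottom to top): [13, 15, 6, 13, 17]


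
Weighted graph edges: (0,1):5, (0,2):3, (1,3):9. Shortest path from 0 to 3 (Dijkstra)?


Dijkstra from 0:
Distances: {0: 0, 1: 5, 2: 3, 3: 14}
Shortest distance to 3 = 14, path = [0, 1, 3]


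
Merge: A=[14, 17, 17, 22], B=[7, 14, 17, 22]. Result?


Compare heads, take smaller each step.
Merged: [7, 14, 14, 17, 17, 17, 22, 22]


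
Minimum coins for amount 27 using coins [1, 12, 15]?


dp[0]=0; dp[i]=1+min(dp[i-c] for c in coins)
...dp[22]=8, dp[23]=9, dp[24]=2, dp[25]=3, dp[26]=4, dp[27]=2
Minimum coins for 27 = 2


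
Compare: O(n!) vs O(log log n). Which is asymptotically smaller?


double-logarithmic grows slower than factorial
O(log log n) is asymptotically smaller; O(n!) grows faster


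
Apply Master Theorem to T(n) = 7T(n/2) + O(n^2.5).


a=7, b=2, c=2.5. log_2(7)=2.807 > c=2.5. Case 1: O(n^log_b(a)) = O(n^2.807)
Complexity: O(n^2.807)


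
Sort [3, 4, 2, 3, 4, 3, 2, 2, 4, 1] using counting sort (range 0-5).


Count array: [0, 1, 3, 3, 3, 0]
Reconstruct: [1, 2, 2, 2, 3, 3, 3, 4, 4, 4]


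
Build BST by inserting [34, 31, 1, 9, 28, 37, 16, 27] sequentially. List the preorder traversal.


Root = 34; build tree by BST insertion.
Preorder traversal: [34, 31, 1, 9, 28, 16, 27, 37]


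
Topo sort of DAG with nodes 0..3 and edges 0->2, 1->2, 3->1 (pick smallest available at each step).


Kahn's algorithm, process smallest node first
Order: [0, 3, 1, 2]


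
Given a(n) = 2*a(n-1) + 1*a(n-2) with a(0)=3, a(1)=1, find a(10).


Build bottom-up:
...a(8)=915, a(9)=2209, a(10)=2*2209+1*915=5333


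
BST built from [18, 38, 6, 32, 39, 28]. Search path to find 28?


BST root = 18
Search for 28: compare at each node
Path: [18, 38, 32, 28]


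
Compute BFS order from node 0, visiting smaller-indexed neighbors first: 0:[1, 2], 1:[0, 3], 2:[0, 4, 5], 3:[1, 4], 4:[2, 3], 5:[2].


BFS queue: start with [0]
Visit order: [0, 1, 2, 3, 4, 5]


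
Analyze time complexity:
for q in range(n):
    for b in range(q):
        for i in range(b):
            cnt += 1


Per nesting level: O(n) * O(n) [triangular over q] * O(n) [triangular over b] = O(n^3)
Complexity: O(n^3)


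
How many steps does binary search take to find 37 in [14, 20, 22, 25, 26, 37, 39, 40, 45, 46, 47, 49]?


Search for 37:
[0,11] mid=5 arr[5]=37
Total: 1 comparisons


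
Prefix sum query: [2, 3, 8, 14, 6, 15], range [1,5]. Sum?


Prefix sums: [0, 2, 5, 13, 27, 33, 48]
Sum[1..5] = prefix[6] - prefix[1] = 48 - 2 = 46


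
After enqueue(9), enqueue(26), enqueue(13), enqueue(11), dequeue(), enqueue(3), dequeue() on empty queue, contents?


enqueue(9) -> [9]
enqueue(26) -> [9, 26]
enqueue(13) -> [9, 26, 13]
enqueue(11) -> [9, 26, 13, 11]
dequeue() returns 9 -> [26, 13, 11]
enqueue(3) -> [26, 13, 11, 3]
dequeue() returns 26 -> [13, 11, 3]
Final queue (front to back): [13, 11, 3]


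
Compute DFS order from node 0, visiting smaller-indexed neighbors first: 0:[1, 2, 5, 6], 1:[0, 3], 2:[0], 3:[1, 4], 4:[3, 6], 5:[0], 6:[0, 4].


DFS stack-based: start with [0]
Visit order: [0, 1, 3, 4, 6, 2, 5]


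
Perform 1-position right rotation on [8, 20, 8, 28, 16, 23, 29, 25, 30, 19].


Right rotate by 1: [19, 8, 20, 8, 28, 16, 23, 29, 25, 30]


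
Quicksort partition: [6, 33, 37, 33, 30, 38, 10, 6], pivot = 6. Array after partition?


Elements <= 6 go left of pivot.
Result: [6, 6, 37, 33, 30, 38, 10, 33], pivot at index 1


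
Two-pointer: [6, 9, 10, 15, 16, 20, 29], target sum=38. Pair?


Two pointers: lo=0, hi=6
Found pair: (9, 29) summing to 38


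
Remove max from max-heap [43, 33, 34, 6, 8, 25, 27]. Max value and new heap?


Max = 43
Replace root with last, heapify down
Resulting heap: [34, 33, 27, 6, 8, 25]


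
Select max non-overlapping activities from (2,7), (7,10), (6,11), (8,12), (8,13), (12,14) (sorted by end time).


Greedy: pick earliest-ending, then skip overlaps.
Selected (3 activities): [(2, 7), (7, 10), (12, 14)]


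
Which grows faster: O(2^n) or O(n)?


linear grows slower than exponential
O(n) is asymptotically smaller; O(2^n) grows faster


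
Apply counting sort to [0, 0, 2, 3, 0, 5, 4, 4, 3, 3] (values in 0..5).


Count array: [3, 0, 1, 3, 2, 1]
Reconstruct: [0, 0, 0, 2, 3, 3, 3, 4, 4, 5]


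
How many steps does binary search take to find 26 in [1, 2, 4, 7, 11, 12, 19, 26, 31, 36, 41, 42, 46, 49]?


Search for 26:
[0,13] mid=6 arr[6]=19
[7,13] mid=10 arr[10]=41
[7,9] mid=8 arr[8]=31
[7,7] mid=7 arr[7]=26
Total: 4 comparisons


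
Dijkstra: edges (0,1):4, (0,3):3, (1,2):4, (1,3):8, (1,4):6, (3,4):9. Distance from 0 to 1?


Dijkstra from 0:
Distances: {0: 0, 1: 4, 2: 8, 3: 3, 4: 10}
Shortest distance to 1 = 4, path = [0, 1]


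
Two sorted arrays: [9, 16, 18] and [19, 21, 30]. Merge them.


Compare heads, take smaller each step.
Merged: [9, 16, 18, 19, 21, 30]


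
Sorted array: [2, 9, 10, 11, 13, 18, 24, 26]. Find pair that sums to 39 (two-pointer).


Two pointers: lo=0, hi=7
Found pair: (13, 26) summing to 39


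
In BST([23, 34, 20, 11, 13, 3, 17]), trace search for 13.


BST root = 23
Search for 13: compare at each node
Path: [23, 20, 11, 13]


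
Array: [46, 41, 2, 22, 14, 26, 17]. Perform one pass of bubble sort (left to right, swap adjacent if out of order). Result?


After one pass: [41, 2, 22, 14, 26, 17, 46]


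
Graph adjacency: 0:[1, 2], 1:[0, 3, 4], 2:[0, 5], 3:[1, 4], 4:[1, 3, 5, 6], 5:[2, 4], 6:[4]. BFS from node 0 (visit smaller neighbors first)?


BFS queue: start with [0]
Visit order: [0, 1, 2, 3, 4, 5, 6]


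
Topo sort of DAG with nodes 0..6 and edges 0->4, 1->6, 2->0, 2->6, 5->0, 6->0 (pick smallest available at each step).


Kahn's algorithm, process smallest node first
Order: [1, 2, 3, 5, 6, 0, 4]


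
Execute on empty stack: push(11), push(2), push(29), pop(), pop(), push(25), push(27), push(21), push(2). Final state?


push(11) -> [11]
push(2) -> [11, 2]
push(29) -> [11, 2, 29]
pop() returns 29 -> [11, 2]
pop() returns 2 -> [11]
push(25) -> [11, 25]
push(27) -> [11, 25, 27]
push(21) -> [11, 25, 27, 21]
push(2) -> [11, 25, 27, 21, 2]
Final stack (bottom to top): [11, 25, 27, 21, 2]


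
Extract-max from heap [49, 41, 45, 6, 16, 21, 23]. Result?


Max = 49
Replace root with last, heapify down
Resulting heap: [45, 41, 23, 6, 16, 21]


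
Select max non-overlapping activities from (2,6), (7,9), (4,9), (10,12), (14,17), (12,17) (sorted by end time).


Greedy: pick earliest-ending, then skip overlaps.
Selected (4 activities): [(2, 6), (7, 9), (10, 12), (14, 17)]


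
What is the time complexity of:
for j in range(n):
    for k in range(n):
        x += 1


Per nesting level: O(n) * O(n) = O(n^2)
Complexity: O(n^2)


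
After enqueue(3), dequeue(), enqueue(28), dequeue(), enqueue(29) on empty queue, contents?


enqueue(3) -> [3]
dequeue() returns 3 -> []
enqueue(28) -> [28]
dequeue() returns 28 -> []
enqueue(29) -> [29]
Final queue (front to back): [29]


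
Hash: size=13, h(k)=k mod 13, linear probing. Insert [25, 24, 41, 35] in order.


Insertions: 25->slot 12; 24->slot 11; 41->slot 2; 35->slot 9
Table: [None, None, 41, None, None, None, None, None, None, 35, None, 24, 25]


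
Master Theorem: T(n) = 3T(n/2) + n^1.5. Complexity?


a=3, b=2, c=1.5. log_2(3)=1.585 > c=1.5. Case 1: O(n^log_b(a)) = O(n^1.585)
Complexity: O(n^1.585)


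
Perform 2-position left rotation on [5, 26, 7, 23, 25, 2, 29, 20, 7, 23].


Left rotate by 2: [7, 23, 25, 2, 29, 20, 7, 23, 5, 26]


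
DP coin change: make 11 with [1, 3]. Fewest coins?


dp[0]=0; dp[i]=1+min(dp[i-c] for c in coins)
...dp[6]=2, dp[7]=3, dp[8]=4, dp[9]=3, dp[10]=4, dp[11]=5
Minimum coins for 11 = 5


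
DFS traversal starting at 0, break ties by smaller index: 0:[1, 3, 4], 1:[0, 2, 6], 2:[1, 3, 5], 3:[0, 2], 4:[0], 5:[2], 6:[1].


DFS stack-based: start with [0]
Visit order: [0, 1, 2, 3, 5, 6, 4]


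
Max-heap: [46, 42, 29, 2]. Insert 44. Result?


Append 44: [46, 42, 29, 2, 44]
Bubble up: swap idx 4(44) with idx 1(42)
Result: [46, 44, 29, 2, 42]


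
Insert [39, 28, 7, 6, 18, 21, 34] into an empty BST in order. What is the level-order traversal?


Root = 39; build tree by BST insertion.
Level-Order traversal: [39, 28, 7, 34, 6, 18, 21]


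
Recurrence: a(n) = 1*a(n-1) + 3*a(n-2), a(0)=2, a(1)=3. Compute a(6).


Build bottom-up:
...a(4)=45, a(5)=99, a(6)=1*99+3*45=234


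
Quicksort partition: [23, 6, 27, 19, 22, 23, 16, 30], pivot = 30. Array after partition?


Elements <= 30 go left of pivot.
Result: [23, 6, 27, 19, 22, 23, 16, 30], pivot at index 7


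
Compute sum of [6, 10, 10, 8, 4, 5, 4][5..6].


Prefix sums: [0, 6, 16, 26, 34, 38, 43, 47]
Sum[5..6] = prefix[7] - prefix[5] = 47 - 38 = 9


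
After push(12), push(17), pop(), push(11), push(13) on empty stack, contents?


push(12) -> [12]
push(17) -> [12, 17]
pop() returns 17 -> [12]
push(11) -> [12, 11]
push(13) -> [12, 11, 13]
Final stack (bottom to top): [12, 11, 13]


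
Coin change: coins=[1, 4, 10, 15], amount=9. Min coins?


dp[0]=0; dp[i]=1+min(dp[i-c] for c in coins)
...dp[4]=1, dp[5]=2, dp[6]=3, dp[7]=4, dp[8]=2, dp[9]=3
Minimum coins for 9 = 3


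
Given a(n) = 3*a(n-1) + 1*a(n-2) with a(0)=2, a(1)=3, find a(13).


Build bottom-up:
...a(11)=510117, a(12)=1684802, a(13)=3*1684802+1*510117=5564523


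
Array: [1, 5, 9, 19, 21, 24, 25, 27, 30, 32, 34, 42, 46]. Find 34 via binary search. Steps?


Search for 34:
[0,12] mid=6 arr[6]=25
[7,12] mid=9 arr[9]=32
[10,12] mid=11 arr[11]=42
[10,10] mid=10 arr[10]=34
Total: 4 comparisons


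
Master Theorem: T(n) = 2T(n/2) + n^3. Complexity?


a=2, b=2, c=3. log_2(2)=1 < c=3. Case 3: O(n^c) = O(n^3)
Complexity: O(n^3)


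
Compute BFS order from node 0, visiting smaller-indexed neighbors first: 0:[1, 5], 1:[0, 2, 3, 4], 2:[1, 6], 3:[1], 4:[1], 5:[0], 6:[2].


BFS queue: start with [0]
Visit order: [0, 1, 5, 2, 3, 4, 6]


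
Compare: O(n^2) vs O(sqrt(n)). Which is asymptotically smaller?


sublinear grows slower than quadratic
O(sqrt(n)) is asymptotically smaller; O(n^2) grows faster


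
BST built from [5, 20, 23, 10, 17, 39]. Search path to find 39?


BST root = 5
Search for 39: compare at each node
Path: [5, 20, 23, 39]


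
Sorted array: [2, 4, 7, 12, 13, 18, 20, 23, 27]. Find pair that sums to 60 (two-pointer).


Two pointers: lo=0, hi=8
No pair sums to 60


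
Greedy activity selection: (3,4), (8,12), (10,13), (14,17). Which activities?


Greedy: pick earliest-ending, then skip overlaps.
Selected (3 activities): [(3, 4), (8, 12), (14, 17)]


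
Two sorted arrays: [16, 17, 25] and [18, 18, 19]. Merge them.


Compare heads, take smaller each step.
Merged: [16, 17, 18, 18, 19, 25]


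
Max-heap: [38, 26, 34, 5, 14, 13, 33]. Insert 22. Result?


Append 22: [38, 26, 34, 5, 14, 13, 33, 22]
Bubble up: swap idx 7(22) with idx 3(5)
Result: [38, 26, 34, 22, 14, 13, 33, 5]


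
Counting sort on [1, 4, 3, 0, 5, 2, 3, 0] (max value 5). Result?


Count array: [2, 1, 1, 2, 1, 1]
Reconstruct: [0, 0, 1, 2, 3, 3, 4, 5]


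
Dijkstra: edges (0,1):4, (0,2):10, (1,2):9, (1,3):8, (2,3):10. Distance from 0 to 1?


Dijkstra from 0:
Distances: {0: 0, 1: 4, 2: 10, 3: 12}
Shortest distance to 1 = 4, path = [0, 1]


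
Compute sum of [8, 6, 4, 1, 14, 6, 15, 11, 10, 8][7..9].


Prefix sums: [0, 8, 14, 18, 19, 33, 39, 54, 65, 75, 83]
Sum[7..9] = prefix[10] - prefix[7] = 83 - 54 = 29


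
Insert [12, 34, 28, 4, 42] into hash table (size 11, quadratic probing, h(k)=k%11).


Insertions: 12->slot 1; 34->slot 2; 28->slot 6; 4->slot 4; 42->slot 9
Table: [None, 12, 34, None, 4, None, 28, None, None, 42, None]


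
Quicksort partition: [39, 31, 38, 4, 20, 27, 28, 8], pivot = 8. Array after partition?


Elements <= 8 go left of pivot.
Result: [4, 8, 38, 39, 20, 27, 28, 31], pivot at index 1


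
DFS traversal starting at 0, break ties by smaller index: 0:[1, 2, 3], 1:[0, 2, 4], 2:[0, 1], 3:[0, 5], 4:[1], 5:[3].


DFS stack-based: start with [0]
Visit order: [0, 1, 2, 4, 3, 5]


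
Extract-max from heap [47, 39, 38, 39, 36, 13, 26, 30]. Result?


Max = 47
Replace root with last, heapify down
Resulting heap: [39, 39, 38, 30, 36, 13, 26]


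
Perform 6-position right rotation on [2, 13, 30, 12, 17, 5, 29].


Right rotate by 6: [13, 30, 12, 17, 5, 29, 2]


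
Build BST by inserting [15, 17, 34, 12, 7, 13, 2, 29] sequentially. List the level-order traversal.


Root = 15; build tree by BST insertion.
Level-Order traversal: [15, 12, 17, 7, 13, 34, 2, 29]


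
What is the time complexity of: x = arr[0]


Analysis: constant-time operation, no loop
Complexity: O(1)


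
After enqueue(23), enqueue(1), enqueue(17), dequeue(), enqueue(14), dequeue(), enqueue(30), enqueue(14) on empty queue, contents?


enqueue(23) -> [23]
enqueue(1) -> [23, 1]
enqueue(17) -> [23, 1, 17]
dequeue() returns 23 -> [1, 17]
enqueue(14) -> [1, 17, 14]
dequeue() returns 1 -> [17, 14]
enqueue(30) -> [17, 14, 30]
enqueue(14) -> [17, 14, 30, 14]
Final queue (front to back): [17, 14, 30, 14]


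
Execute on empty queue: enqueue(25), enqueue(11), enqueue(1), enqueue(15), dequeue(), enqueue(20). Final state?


enqueue(25) -> [25]
enqueue(11) -> [25, 11]
enqueue(1) -> [25, 11, 1]
enqueue(15) -> [25, 11, 1, 15]
dequeue() returns 25 -> [11, 1, 15]
enqueue(20) -> [11, 1, 15, 20]
Final queue (front to back): [11, 1, 15, 20]


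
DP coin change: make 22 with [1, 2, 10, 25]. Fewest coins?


dp[0]=0; dp[i]=1+min(dp[i-c] for c in coins)
...dp[17]=5, dp[18]=5, dp[19]=6, dp[20]=2, dp[21]=3, dp[22]=3
Minimum coins for 22 = 3


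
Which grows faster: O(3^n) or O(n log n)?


linearithmic grows slower than exponential (base 3)
O(n log n) is asymptotically smaller; O(3^n) grows faster


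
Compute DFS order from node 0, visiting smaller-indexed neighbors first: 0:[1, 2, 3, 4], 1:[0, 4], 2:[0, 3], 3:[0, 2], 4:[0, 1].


DFS stack-based: start with [0]
Visit order: [0, 1, 4, 2, 3]


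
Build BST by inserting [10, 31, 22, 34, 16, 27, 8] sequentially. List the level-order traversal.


Root = 10; build tree by BST insertion.
Level-Order traversal: [10, 8, 31, 22, 34, 16, 27]
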